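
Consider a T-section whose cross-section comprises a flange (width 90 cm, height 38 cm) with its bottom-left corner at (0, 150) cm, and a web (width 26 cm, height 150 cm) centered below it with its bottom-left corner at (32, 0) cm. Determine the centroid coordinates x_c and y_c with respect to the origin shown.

web: A = 26 × 150 = 3900.00, centroid at (45.00, 75.00).
flange: A = 90 × 38 = 3420.00, centroid at (45.00, 169.00).
ΣA = 7320.00 cm²
ΣAx_c = (3900.00)(45.00) + (3420.00)(45.00) = 329400.00 cm³
ΣAy_c = (3900.00)(75.00) + (3420.00)(169.00) = 870480.00 cm³
x_c = 329400.00 / 7320.00 = 45.00 cm
y_c = 870480.00 / 7320.00 = 118.92 cm

x_c = 45.00 cm, y_c = 118.92 cm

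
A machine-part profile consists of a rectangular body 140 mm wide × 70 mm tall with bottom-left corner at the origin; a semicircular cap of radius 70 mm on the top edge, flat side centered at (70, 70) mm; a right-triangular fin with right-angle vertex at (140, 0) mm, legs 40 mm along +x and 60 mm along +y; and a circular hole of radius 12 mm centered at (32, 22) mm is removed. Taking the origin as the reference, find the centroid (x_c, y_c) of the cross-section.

rectangular body: A = 140 × 70 = 9800.00, centroid at (70.00, 35.00).
semicircular top: A = ½π·70² = 7696.90, centroid at (70.00, 99.71).
triangular fin: A = ½·40·60 = 1200.00, centroid at (153.33, 20.00).
hole: A = −π·12² = -452.39, centroid at (32.00, 22.00).
ΣA = 18244.51 mm²
ΣAx_c = (9800.00)(70.00) + (7696.90)(70.00) + (1200.00)(153.33) + (-452.39)(32.00) = 1394306.68 mm³
ΣAy_c = (9800.00)(35.00) + (7696.90)(99.71) + (1200.00)(20.00) + (-452.39)(22.00) = 1124497.24 mm³
x_c = 1394306.68 / 18244.51 = 76.42 mm
y_c = 1124497.24 / 18244.51 = 61.63 mm

x_c = 76.42 mm, y_c = 61.63 mm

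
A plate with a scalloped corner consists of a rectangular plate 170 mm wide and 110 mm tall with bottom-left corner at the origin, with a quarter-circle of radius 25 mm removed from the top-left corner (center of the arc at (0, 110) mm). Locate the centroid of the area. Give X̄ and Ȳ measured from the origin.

X̄ = 87.01 mm, Ȳ = 53.80 mm

plate: A = 170 × 110 = 18700.00, centroid at (85.00, 55.00).
removed quarter-circle: A = −¼π·25² = -490.87, centroid at (10.61, 99.39).
ΣA = 18209.13 mm²
ΣAX̄ = (18700.00)(85.00) + (-490.87)(10.61) = 1584291.67 mm³
ΣAȲ = (18700.00)(55.00) + (-490.87)(99.39) = 979712.21 mm³
X̄ = 1584291.67 / 18209.13 = 87.01 mm
Ȳ = 979712.21 / 18209.13 = 53.80 mm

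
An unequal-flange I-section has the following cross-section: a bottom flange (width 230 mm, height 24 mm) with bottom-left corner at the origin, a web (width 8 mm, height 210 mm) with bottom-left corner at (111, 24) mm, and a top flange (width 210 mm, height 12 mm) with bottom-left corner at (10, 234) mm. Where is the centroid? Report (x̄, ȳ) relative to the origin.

bottom flange: A = 230 × 24 = 5520.00, centroid at (115.00, 12.00).
web: A = 8 × 210 = 1680.00, centroid at (115.00, 129.00).
top flange: A = 210 × 12 = 2520.00, centroid at (115.00, 240.00).
ΣA = 9720.00 mm²
ΣAx̄ = (5520.00)(115.00) + (1680.00)(115.00) + (2520.00)(115.00) = 1117800.00 mm³
ΣAȳ = (5520.00)(12.00) + (1680.00)(129.00) + (2520.00)(240.00) = 887760.00 mm³
x̄ = 1117800.00 / 9720.00 = 115.00 mm
ȳ = 887760.00 / 9720.00 = 91.33 mm

x̄ = 115.00 mm, ȳ = 91.33 mm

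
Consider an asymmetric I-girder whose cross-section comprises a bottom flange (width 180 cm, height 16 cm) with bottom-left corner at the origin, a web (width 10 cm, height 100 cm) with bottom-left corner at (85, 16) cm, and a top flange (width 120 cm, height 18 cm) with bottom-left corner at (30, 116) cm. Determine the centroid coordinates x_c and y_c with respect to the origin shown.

x_c = 90.00 cm, y_c = 59.44 cm

bottom flange: A = 180 × 16 = 2880.00, centroid at (90.00, 8.00).
web: A = 10 × 100 = 1000.00, centroid at (90.00, 66.00).
top flange: A = 120 × 18 = 2160.00, centroid at (90.00, 125.00).
ΣA = 6040.00 cm², ΣAx_c = 543600.00 cm³, ΣAy_c = 359040.00 cm³.
x_c = 543600.00/6040.00 = 90.00 cm; y_c = 359040.00/6040.00 = 59.44 cm.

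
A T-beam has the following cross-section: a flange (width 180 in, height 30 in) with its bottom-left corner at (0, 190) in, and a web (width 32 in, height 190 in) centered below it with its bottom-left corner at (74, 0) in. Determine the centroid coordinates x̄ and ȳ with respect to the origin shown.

web: A = 32 × 190 = 6080.00, centroid at (90.00, 95.00).
flange: A = 180 × 30 = 5400.00, centroid at (90.00, 205.00).
ΣA = 11480.00 in², ΣAx̄ = 1033200.00 in³, ΣAȳ = 1684600.00 in³.
x̄ = 1033200.00/11480.00 = 90.00 in; ȳ = 1684600.00/11480.00 = 146.74 in.

x̄ = 90.00 in, ȳ = 146.74 in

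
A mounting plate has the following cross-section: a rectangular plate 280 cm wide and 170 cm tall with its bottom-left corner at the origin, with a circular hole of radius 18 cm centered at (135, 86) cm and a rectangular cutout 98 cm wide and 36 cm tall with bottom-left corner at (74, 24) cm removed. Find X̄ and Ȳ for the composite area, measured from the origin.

X̄ = 141.51 cm, Ȳ = 88.50 cm

Part | A | x̄ᵢ | ȳᵢ | A·x̄ᵢ | A·ȳᵢ
plate | 47600.00 | 140.00 | 85.00 | 6664000.00 | 4046000.00
hole 1 | -1017.88 | 135.00 | 86.00 | -137413.26 | -87537.34
hole 2 | -3528.00 | 123.00 | 42.00 | -433944.00 | -148176.00
Σ | 43054.12 |  |  | 6092642.74 | 3810286.66
X̄ = 6092642.74 / 43054.12 = 141.51 cm
Ȳ = 3810286.66 / 43054.12 = 88.50 cm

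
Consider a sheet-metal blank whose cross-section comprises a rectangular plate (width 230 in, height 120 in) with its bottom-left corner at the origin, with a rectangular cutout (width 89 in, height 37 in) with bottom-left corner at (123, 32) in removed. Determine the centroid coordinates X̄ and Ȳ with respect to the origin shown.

plate: A = 230 × 120 = 27600.00, centroid at (115.00, 60.00).
hole: A = −(89 × 37) = -3293.00, centroid at (167.50, 50.50).
ΣA = 24307.00 in²
ΣAX̄ = (27600.00)(115.00) + (-3293.00)(167.50) = 2622422.50 in³
ΣAȲ = (27600.00)(60.00) + (-3293.00)(50.50) = 1489703.50 in³
X̄ = 2622422.50 / 24307.00 = 107.89 in
Ȳ = 1489703.50 / 24307.00 = 61.29 in

X̄ = 107.89 in, Ȳ = 61.29 in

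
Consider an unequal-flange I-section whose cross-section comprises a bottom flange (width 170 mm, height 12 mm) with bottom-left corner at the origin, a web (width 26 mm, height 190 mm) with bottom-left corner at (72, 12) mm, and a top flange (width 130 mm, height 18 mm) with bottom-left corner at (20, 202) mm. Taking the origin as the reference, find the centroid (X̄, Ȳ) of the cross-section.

Part | A | x̄ᵢ | ȳᵢ | A·x̄ᵢ | A·ȳᵢ
bottom flange | 2040.00 | 85.00 | 6.00 | 173400.00 | 12240.00
web | 4940.00 | 85.00 | 107.00 | 419900.00 | 528580.00
top flange | 2340.00 | 85.00 | 211.00 | 198900.00 | 493740.00
Σ | 9320.00 |  |  | 792200.00 | 1034560.00
X̄ = 792200.00 / 9320.00 = 85.00 mm
Ȳ = 1034560.00 / 9320.00 = 111.00 mm

X̄ = 85.00 mm, Ȳ = 111.00 mm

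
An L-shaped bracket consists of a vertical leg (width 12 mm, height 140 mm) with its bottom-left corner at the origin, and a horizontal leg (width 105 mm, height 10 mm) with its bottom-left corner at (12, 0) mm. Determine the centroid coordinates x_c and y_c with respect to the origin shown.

vertical leg: A = 12 × 140 = 1680.00, centroid at (6.00, 70.00).
horizontal leg: A = 105 × 10 = 1050.00, centroid at (64.50, 5.00).
ΣA = 2730.00 mm²
ΣAx_c = (1680.00)(6.00) + (1050.00)(64.50) = 77805.00 mm³
ΣAy_c = (1680.00)(70.00) + (1050.00)(5.00) = 122850.00 mm³
x_c = 77805.00 / 2730.00 = 28.50 mm
y_c = 122850.00 / 2730.00 = 45.00 mm

x_c = 28.50 mm, y_c = 45.00 mm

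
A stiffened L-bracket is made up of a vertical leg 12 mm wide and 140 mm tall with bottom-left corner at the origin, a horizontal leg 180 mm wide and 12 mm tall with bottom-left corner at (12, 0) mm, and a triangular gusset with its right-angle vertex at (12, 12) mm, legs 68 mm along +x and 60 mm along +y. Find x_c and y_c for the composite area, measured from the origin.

Part | A | x̄ᵢ | ȳᵢ | A·x̄ᵢ | A·ȳᵢ
vertical leg | 1680.00 | 6.00 | 70.00 | 10080.00 | 117600.00
horizontal leg | 2160.00 | 102.00 | 6.00 | 220320.00 | 12960.00
gusset | 2040.00 | 34.67 | 32.00 | 70720.00 | 65280.00
Σ | 5880.00 |  |  | 301120.00 | 195840.00
x_c = 301120.00 / 5880.00 = 51.21 mm
y_c = 195840.00 / 5880.00 = 33.31 mm

x_c = 51.21 mm, y_c = 33.31 mm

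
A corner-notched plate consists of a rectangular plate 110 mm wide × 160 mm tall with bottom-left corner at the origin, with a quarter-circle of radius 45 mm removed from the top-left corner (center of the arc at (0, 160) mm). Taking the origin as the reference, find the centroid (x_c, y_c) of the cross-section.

x_c = 58.57 mm, y_c = 73.95 mm

plate: A = 110 × 160 = 17600.00, centroid at (55.00, 80.00).
removed quarter-circle: A = −¼π·45² = -1590.43, centroid at (19.10, 140.90).
ΣA = 16009.57 mm²
ΣAx_c = (17600.00)(55.00) + (-1590.43)(19.10) = 937625.00 mm³
ΣAy_c = (17600.00)(80.00) + (-1590.43)(140.90) = 1183906.00 mm³
x_c = 937625.00 / 16009.57 = 58.57 mm
y_c = 1183906.00 / 16009.57 = 73.95 mm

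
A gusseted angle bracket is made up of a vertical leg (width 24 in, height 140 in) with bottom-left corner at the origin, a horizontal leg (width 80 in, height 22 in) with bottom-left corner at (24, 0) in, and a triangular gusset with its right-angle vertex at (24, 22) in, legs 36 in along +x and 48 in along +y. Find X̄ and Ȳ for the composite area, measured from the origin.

X̄ = 30.76 in, Ȳ = 48.03 in

Part | A | x̄ᵢ | ȳᵢ | A·x̄ᵢ | A·ȳᵢ
vertical leg | 3360.00 | 12.00 | 70.00 | 40320.00 | 235200.00
horizontal leg | 1760.00 | 64.00 | 11.00 | 112640.00 | 19360.00
gusset | 864.00 | 36.00 | 38.00 | 31104.00 | 32832.00
Σ | 5984.00 |  |  | 184064.00 | 287392.00
X̄ = 184064.00 / 5984.00 = 30.76 in
Ȳ = 287392.00 / 5984.00 = 48.03 in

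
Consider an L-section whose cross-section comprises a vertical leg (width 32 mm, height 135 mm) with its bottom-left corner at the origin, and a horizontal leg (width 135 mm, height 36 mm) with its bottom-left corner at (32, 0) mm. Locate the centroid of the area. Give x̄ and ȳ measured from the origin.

x̄ = 60.21 mm, ȳ = 41.29 mm

Part | A | x̄ᵢ | ȳᵢ | A·x̄ᵢ | A·ȳᵢ
vertical leg | 4320.00 | 16.00 | 67.50 | 69120.00 | 291600.00
horizontal leg | 4860.00 | 99.50 | 18.00 | 483570.00 | 87480.00
Σ | 9180.00 |  |  | 552690.00 | 379080.00
x̄ = 552690.00 / 9180.00 = 60.21 mm
ȳ = 379080.00 / 9180.00 = 41.29 mm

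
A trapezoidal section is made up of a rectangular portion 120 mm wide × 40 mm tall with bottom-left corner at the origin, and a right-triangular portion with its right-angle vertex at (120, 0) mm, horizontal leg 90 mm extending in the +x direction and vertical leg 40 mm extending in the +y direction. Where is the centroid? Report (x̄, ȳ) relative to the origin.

rectangular portion: A = 120 × 40 = 4800.00, centroid at (60.00, 20.00).
triangular portion: A = ½·90·40 = 1800.00, centroid at (150.00, 13.33).
ΣA = 6600.00 mm²
ΣAx̄ = (4800.00)(60.00) + (1800.00)(150.00) = 558000.00 mm³
ΣAȳ = (4800.00)(20.00) + (1800.00)(13.33) = 120000.00 mm³
x̄ = 558000.00 / 6600.00 = 84.55 mm
ȳ = 120000.00 / 6600.00 = 18.18 mm

x̄ = 84.55 mm, ȳ = 18.18 mm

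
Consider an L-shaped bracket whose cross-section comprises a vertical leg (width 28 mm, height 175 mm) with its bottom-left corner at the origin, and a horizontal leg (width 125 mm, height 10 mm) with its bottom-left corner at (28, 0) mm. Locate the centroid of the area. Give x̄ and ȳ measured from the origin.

x̄ = 29.55 mm, ȳ = 70.73 mm

vertical leg: A = 28 × 175 = 4900.00, centroid at (14.00, 87.50).
horizontal leg: A = 125 × 10 = 1250.00, centroid at (90.50, 5.00).
ΣA = 6150.00 mm²
ΣAx̄ = (4900.00)(14.00) + (1250.00)(90.50) = 181725.00 mm³
ΣAȳ = (4900.00)(87.50) + (1250.00)(5.00) = 435000.00 mm³
x̄ = 181725.00 / 6150.00 = 29.55 mm
ȳ = 435000.00 / 6150.00 = 70.73 mm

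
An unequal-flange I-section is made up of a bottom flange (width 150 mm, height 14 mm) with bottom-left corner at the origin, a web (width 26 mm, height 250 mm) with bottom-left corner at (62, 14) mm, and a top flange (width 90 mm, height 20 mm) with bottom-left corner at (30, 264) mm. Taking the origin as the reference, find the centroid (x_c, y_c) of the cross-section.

x_c = 75.00 mm, y_c = 135.71 mm

Part | A | x̄ᵢ | ȳᵢ | A·x̄ᵢ | A·ȳᵢ
bottom flange | 2100.00 | 75.00 | 7.00 | 157500.00 | 14700.00
web | 6500.00 | 75.00 | 139.00 | 487500.00 | 903500.00
top flange | 1800.00 | 75.00 | 274.00 | 135000.00 | 493200.00
Σ | 10400.00 |  |  | 780000.00 | 1411400.00
x_c = 780000.00 / 10400.00 = 75.00 mm
y_c = 1411400.00 / 10400.00 = 135.71 mm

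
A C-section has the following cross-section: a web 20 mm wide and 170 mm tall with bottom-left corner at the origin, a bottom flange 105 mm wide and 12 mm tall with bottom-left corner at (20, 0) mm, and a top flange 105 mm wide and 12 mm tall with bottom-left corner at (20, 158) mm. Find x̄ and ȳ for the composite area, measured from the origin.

web: A = 20 × 170 = 3400.00, centroid at (10.00, 85.00).
bottom flange: A = 105 × 12 = 1260.00, centroid at (72.50, 6.00).
top flange: A = 105 × 12 = 1260.00, centroid at (72.50, 164.00).
ΣA = 5920.00 mm²
ΣAx̄ = (3400.00)(10.00) + (1260.00)(72.50) + (1260.00)(72.50) = 216700.00 mm³
ΣAȳ = (3400.00)(85.00) + (1260.00)(6.00) + (1260.00)(164.00) = 503200.00 mm³
x̄ = 216700.00 / 5920.00 = 36.60 mm
ȳ = 503200.00 / 5920.00 = 85.00 mm

x̄ = 36.60 mm, ȳ = 85.00 mm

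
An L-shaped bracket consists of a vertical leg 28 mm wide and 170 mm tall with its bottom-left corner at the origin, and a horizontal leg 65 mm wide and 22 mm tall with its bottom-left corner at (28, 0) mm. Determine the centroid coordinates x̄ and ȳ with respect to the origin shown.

vertical leg: A = 28 × 170 = 4760.00, centroid at (14.00, 85.00).
horizontal leg: A = 65 × 22 = 1430.00, centroid at (60.50, 11.00).
ΣA = 6190.00 mm², ΣAx̄ = 153155.00 mm³, ΣAȳ = 420330.00 mm³.
x̄ = 153155.00/6190.00 = 24.74 mm; ȳ = 420330.00/6190.00 = 67.90 mm.

x̄ = 24.74 mm, ȳ = 67.90 mm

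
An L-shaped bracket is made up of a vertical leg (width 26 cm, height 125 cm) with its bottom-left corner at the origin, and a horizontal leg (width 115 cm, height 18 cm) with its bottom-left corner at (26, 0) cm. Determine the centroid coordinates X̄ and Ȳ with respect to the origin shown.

X̄ = 40.43 cm, Ȳ = 41.68 cm

vertical leg: A = 26 × 125 = 3250.00, centroid at (13.00, 62.50).
horizontal leg: A = 115 × 18 = 2070.00, centroid at (83.50, 9.00).
ΣA = 5320.00 cm²
ΣAX̄ = (3250.00)(13.00) + (2070.00)(83.50) = 215095.00 cm³
ΣAȲ = (3250.00)(62.50) + (2070.00)(9.00) = 221755.00 cm³
X̄ = 215095.00 / 5320.00 = 40.43 cm
Ȳ = 221755.00 / 5320.00 = 41.68 cm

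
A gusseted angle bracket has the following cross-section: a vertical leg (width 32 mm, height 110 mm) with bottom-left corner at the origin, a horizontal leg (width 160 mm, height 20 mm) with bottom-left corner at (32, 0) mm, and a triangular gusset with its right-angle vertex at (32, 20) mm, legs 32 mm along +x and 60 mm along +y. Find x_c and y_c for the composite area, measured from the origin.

x_c = 59.33 mm, y_c = 34.38 mm

vertical leg: A = 32 × 110 = 3520.00, centroid at (16.00, 55.00).
horizontal leg: A = 160 × 20 = 3200.00, centroid at (112.00, 10.00).
gusset: A = ½·32·60 = 960.00, centroid at (42.67, 40.00).
ΣA = 7680.00 mm², ΣAx_c = 455680.00 mm³, ΣAy_c = 264000.00 mm³.
x_c = 455680.00/7680.00 = 59.33 mm; y_c = 264000.00/7680.00 = 34.38 mm.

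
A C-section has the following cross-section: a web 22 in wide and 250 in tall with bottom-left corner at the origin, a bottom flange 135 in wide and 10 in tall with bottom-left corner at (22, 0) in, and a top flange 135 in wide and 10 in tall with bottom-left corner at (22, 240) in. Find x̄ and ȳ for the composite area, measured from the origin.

web: A = 22 × 250 = 5500.00, centroid at (11.00, 125.00).
bottom flange: A = 135 × 10 = 1350.00, centroid at (89.50, 5.00).
top flange: A = 135 × 10 = 1350.00, centroid at (89.50, 245.00).
ΣA = 8200.00 in², ΣAx̄ = 302150.00 in³, ΣAȳ = 1025000.00 in³.
x̄ = 302150.00/8200.00 = 36.85 in; ȳ = 1025000.00/8200.00 = 125.00 in.

x̄ = 36.85 in, ȳ = 125.00 in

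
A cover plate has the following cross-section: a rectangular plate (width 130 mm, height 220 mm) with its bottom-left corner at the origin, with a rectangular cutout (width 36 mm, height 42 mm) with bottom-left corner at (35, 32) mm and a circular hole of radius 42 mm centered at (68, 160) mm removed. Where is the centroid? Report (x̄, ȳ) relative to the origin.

x̄ = 65.07 mm, ȳ = 101.14 mm

Part | A | x̄ᵢ | ȳᵢ | A·x̄ᵢ | A·ȳᵢ
plate | 28600.00 | 65.00 | 110.00 | 1859000.00 | 3146000.00
hole 1 | -1512.00 | 53.00 | 53.00 | -80136.00 | -80136.00
hole 2 | -5541.77 | 68.00 | 160.00 | -376840.32 | -886683.11
Σ | 21546.23 |  |  | 1402023.68 | 2179180.89
x̄ = 1402023.68 / 21546.23 = 65.07 mm
ȳ = 2179180.89 / 21546.23 = 101.14 mm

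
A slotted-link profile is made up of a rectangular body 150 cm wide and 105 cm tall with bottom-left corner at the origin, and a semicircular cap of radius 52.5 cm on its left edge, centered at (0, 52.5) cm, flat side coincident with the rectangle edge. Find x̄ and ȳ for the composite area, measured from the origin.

x̄ = 54.02 cm, ȳ = 52.50 cm

Part | A | x̄ᵢ | ȳᵢ | A·x̄ᵢ | A·ȳᵢ
rectangular body | 15750.00 | 75.00 | 52.50 | 1181250.00 | 826875.00
semicircular end | 4329.51 | -22.28 | 52.50 | -96468.75 | 227299.14
Σ | 20079.51 |  |  | 1084781.25 | 1054174.14
x̄ = 1084781.25 / 20079.51 = 54.02 cm
ȳ = 1054174.14 / 20079.51 = 52.50 cm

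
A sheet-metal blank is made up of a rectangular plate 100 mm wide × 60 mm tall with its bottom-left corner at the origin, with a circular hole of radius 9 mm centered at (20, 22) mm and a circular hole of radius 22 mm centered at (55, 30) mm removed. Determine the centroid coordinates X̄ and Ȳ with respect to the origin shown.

X̄ = 50.01 mm, Ȳ = 30.48 mm

Part | A | x̄ᵢ | ȳᵢ | A·x̄ᵢ | A·ȳᵢ
plate | 6000.00 | 50.00 | 30.00 | 300000.00 | 180000.00
hole 1 | -254.47 | 20.00 | 22.00 | -5089.38 | -5598.32
hole 2 | -1520.53 | 55.00 | 30.00 | -83629.20 | -45615.93
Σ | 4225.00 |  |  | 211281.42 | 128785.76
X̄ = 211281.42 / 4225.00 = 50.01 mm
Ȳ = 128785.76 / 4225.00 = 30.48 mm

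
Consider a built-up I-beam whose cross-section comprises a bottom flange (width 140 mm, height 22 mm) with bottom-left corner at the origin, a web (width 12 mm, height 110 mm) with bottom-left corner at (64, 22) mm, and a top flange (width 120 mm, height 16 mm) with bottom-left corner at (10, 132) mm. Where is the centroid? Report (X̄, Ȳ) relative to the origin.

X̄ = 70.00 mm, Ȳ = 63.97 mm

bottom flange: A = 140 × 22 = 3080.00, centroid at (70.00, 11.00).
web: A = 12 × 110 = 1320.00, centroid at (70.00, 77.00).
top flange: A = 120 × 16 = 1920.00, centroid at (70.00, 140.00).
ΣA = 6320.00 mm²
ΣAX̄ = (3080.00)(70.00) + (1320.00)(70.00) + (1920.00)(70.00) = 442400.00 mm³
ΣAȲ = (3080.00)(11.00) + (1320.00)(77.00) + (1920.00)(140.00) = 404320.00 mm³
X̄ = 442400.00 / 6320.00 = 70.00 mm
Ȳ = 404320.00 / 6320.00 = 63.97 mm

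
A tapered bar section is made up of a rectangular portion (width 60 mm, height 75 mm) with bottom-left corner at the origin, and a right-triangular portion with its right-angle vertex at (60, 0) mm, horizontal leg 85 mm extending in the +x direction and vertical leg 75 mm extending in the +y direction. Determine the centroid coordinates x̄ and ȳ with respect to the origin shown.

Part | A | x̄ᵢ | ȳᵢ | A·x̄ᵢ | A·ȳᵢ
rectangular portion | 4500.00 | 30.00 | 37.50 | 135000.00 | 168750.00
triangular portion | 3187.50 | 88.33 | 25.00 | 281562.50 | 79687.50
Σ | 7687.50 |  |  | 416562.50 | 248437.50
x̄ = 416562.50 / 7687.50 = 54.19 mm
ȳ = 248437.50 / 7687.50 = 32.32 mm

x̄ = 54.19 mm, ȳ = 32.32 mm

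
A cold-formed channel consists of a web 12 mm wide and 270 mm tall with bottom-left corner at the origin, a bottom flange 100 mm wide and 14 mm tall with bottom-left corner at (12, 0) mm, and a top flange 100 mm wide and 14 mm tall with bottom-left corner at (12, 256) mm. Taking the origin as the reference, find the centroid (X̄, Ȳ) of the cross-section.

web: A = 12 × 270 = 3240.00, centroid at (6.00, 135.00).
bottom flange: A = 100 × 14 = 1400.00, centroid at (62.00, 7.00).
top flange: A = 100 × 14 = 1400.00, centroid at (62.00, 263.00).
ΣA = 6040.00 mm²
ΣAX̄ = (3240.00)(6.00) + (1400.00)(62.00) + (1400.00)(62.00) = 193040.00 mm³
ΣAȲ = (3240.00)(135.00) + (1400.00)(7.00) + (1400.00)(263.00) = 815400.00 mm³
X̄ = 193040.00 / 6040.00 = 31.96 mm
Ȳ = 815400.00 / 6040.00 = 135.00 mm

X̄ = 31.96 mm, Ȳ = 135.00 mm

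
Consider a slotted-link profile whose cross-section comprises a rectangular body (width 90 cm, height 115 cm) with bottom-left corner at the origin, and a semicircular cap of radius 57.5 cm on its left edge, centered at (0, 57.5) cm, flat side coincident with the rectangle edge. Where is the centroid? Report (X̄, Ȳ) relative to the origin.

rectangular body: A = 90 × 115 = 10350.00, centroid at (45.00, 57.50).
semicircular end: A = ½π·57.5² = 5193.45, centroid at (-24.40, 57.50).
ΣA = 15543.45 cm², ΣAX̄ = 339010.42 cm³, ΣAȲ = 893748.11 cm³.
X̄ = 339010.42/15543.45 = 21.81 cm; Ȳ = 893748.11/15543.45 = 57.50 cm.

X̄ = 21.81 cm, Ȳ = 57.50 cm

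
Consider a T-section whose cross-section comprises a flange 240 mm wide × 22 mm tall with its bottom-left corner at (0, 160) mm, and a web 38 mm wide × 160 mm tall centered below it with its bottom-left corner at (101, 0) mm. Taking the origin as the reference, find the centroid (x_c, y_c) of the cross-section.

x_c = 120.00 mm, y_c = 122.30 mm

web: A = 38 × 160 = 6080.00, centroid at (120.00, 80.00).
flange: A = 240 × 22 = 5280.00, centroid at (120.00, 171.00).
ΣA = 11360.00 mm², ΣAx_c = 1363200.00 mm³, ΣAy_c = 1389280.00 mm³.
x_c = 1363200.00/11360.00 = 120.00 mm; y_c = 1389280.00/11360.00 = 122.30 mm.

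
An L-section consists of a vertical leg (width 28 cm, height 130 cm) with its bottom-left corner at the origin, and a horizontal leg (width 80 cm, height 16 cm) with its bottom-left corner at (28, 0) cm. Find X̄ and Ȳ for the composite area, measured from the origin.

X̄ = 28.05 cm, Ȳ = 50.17 cm

Part | A | x̄ᵢ | ȳᵢ | A·x̄ᵢ | A·ȳᵢ
vertical leg | 3640.00 | 14.00 | 65.00 | 50960.00 | 236600.00
horizontal leg | 1280.00 | 68.00 | 8.00 | 87040.00 | 10240.00
Σ | 4920.00 |  |  | 138000.00 | 246840.00
X̄ = 138000.00 / 4920.00 = 28.05 cm
Ȳ = 246840.00 / 4920.00 = 50.17 cm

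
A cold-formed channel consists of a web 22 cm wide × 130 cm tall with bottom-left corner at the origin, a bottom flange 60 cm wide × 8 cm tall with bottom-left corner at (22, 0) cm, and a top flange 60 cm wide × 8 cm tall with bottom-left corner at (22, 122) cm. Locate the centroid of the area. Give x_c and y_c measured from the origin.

x_c = 21.30 cm, y_c = 65.00 cm

Part | A | x̄ᵢ | ȳᵢ | A·x̄ᵢ | A·ȳᵢ
web | 2860.00 | 11.00 | 65.00 | 31460.00 | 185900.00
bottom flange | 480.00 | 52.00 | 4.00 | 24960.00 | 1920.00
top flange | 480.00 | 52.00 | 126.00 | 24960.00 | 60480.00
Σ | 3820.00 |  |  | 81380.00 | 248300.00
x_c = 81380.00 / 3820.00 = 21.30 cm
y_c = 248300.00 / 3820.00 = 65.00 cm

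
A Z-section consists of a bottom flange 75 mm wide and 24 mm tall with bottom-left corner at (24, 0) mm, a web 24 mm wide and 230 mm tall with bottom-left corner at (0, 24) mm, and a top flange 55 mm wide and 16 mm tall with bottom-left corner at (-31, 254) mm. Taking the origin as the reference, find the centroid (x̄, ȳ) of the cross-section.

x̄ = 21.20 mm, ȳ = 124.32 mm

bottom flange: A = 75 × 24 = 1800.00, centroid at (61.50, 12.00).
web: A = 24 × 230 = 5520.00, centroid at (12.00, 139.00).
top flange: A = 55 × 16 = 880.00, centroid at (-3.50, 262.00).
ΣA = 8200.00 mm²
ΣAx̄ = (1800.00)(61.50) + (5520.00)(12.00) + (880.00)(-3.50) = 173860.00 mm³
ΣAȳ = (1800.00)(12.00) + (5520.00)(139.00) + (880.00)(262.00) = 1019440.00 mm³
x̄ = 173860.00 / 8200.00 = 21.20 mm
ȳ = 1019440.00 / 8200.00 = 124.32 mm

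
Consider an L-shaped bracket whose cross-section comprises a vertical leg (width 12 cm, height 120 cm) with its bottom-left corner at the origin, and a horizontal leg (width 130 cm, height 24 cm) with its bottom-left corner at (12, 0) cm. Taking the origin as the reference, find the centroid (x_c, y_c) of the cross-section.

x_c = 54.58 cm, y_c = 27.16 cm

vertical leg: A = 12 × 120 = 1440.00, centroid at (6.00, 60.00).
horizontal leg: A = 130 × 24 = 3120.00, centroid at (77.00, 12.00).
ΣA = 4560.00 cm²
ΣAx_c = (1440.00)(6.00) + (3120.00)(77.00) = 248880.00 cm³
ΣAy_c = (1440.00)(60.00) + (3120.00)(12.00) = 123840.00 cm³
x_c = 248880.00 / 4560.00 = 54.58 cm
y_c = 123840.00 / 4560.00 = 27.16 cm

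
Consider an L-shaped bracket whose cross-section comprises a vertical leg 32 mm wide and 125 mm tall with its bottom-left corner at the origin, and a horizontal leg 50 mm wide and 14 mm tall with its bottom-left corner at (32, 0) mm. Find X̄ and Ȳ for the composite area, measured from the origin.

vertical leg: A = 32 × 125 = 4000.00, centroid at (16.00, 62.50).
horizontal leg: A = 50 × 14 = 700.00, centroid at (57.00, 7.00).
ΣA = 4700.00 mm², ΣAX̄ = 103900.00 mm³, ΣAȲ = 254900.00 mm³.
X̄ = 103900.00/4700.00 = 22.11 mm; Ȳ = 254900.00/4700.00 = 54.23 mm.

X̄ = 22.11 mm, Ȳ = 54.23 mm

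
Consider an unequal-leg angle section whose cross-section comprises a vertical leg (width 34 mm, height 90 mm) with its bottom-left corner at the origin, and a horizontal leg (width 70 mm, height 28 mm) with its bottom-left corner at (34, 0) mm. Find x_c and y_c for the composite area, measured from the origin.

vertical leg: A = 34 × 90 = 3060.00, centroid at (17.00, 45.00).
horizontal leg: A = 70 × 28 = 1960.00, centroid at (69.00, 14.00).
ΣA = 5020.00 mm²
ΣAx_c = (3060.00)(17.00) + (1960.00)(69.00) = 187260.00 mm³
ΣAy_c = (3060.00)(45.00) + (1960.00)(14.00) = 165140.00 mm³
x_c = 187260.00 / 5020.00 = 37.30 mm
y_c = 165140.00 / 5020.00 = 32.90 mm

x_c = 37.30 mm, y_c = 32.90 mm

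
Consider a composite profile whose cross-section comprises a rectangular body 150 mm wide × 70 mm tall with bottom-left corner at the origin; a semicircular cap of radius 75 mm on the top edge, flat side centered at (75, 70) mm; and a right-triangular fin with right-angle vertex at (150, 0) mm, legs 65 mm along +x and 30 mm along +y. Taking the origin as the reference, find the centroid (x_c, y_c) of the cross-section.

rectangular body: A = 150 × 70 = 10500.00, centroid at (75.00, 35.00).
semicircular top: A = ½π·75² = 8835.73, centroid at (75.00, 101.83).
triangular fin: A = ½·65·30 = 975.00, centroid at (171.67, 10.00).
ΣA = 20310.73 mm², ΣAx_c = 1617554.70 mm³, ΣAy_c = 1277001.05 mm³.
x_c = 1617554.70/20310.73 = 79.64 mm; y_c = 1277001.05/20310.73 = 62.87 mm.

x_c = 79.64 mm, y_c = 62.87 mm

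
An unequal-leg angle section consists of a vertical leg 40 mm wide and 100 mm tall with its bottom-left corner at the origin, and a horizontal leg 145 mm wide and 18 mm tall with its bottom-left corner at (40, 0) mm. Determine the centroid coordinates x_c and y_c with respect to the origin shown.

vertical leg: A = 40 × 100 = 4000.00, centroid at (20.00, 50.00).
horizontal leg: A = 145 × 18 = 2610.00, centroid at (112.50, 9.00).
ΣA = 6610.00 mm²
ΣAx_c = (4000.00)(20.00) + (2610.00)(112.50) = 373625.00 mm³
ΣAy_c = (4000.00)(50.00) + (2610.00)(9.00) = 223490.00 mm³
x_c = 373625.00 / 6610.00 = 56.52 mm
y_c = 223490.00 / 6610.00 = 33.81 mm

x_c = 56.52 mm, y_c = 33.81 mm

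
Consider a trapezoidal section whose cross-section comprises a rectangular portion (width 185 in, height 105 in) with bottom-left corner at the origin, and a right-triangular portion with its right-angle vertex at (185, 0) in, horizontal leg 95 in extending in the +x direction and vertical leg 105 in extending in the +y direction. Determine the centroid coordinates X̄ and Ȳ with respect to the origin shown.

X̄ = 117.87 in, Ȳ = 48.92 in

rectangular portion: A = 185 × 105 = 19425.00, centroid at (92.50, 52.50).
triangular portion: A = ½·95·105 = 4987.50, centroid at (216.67, 35.00).
ΣA = 24412.50 in²
ΣAX̄ = (19425.00)(92.50) + (4987.50)(216.67) = 2877437.50 in³
ΣAȲ = (19425.00)(52.50) + (4987.50)(35.00) = 1194375.00 in³
X̄ = 2877437.50 / 24412.50 = 117.87 in
Ȳ = 1194375.00 / 24412.50 = 48.92 in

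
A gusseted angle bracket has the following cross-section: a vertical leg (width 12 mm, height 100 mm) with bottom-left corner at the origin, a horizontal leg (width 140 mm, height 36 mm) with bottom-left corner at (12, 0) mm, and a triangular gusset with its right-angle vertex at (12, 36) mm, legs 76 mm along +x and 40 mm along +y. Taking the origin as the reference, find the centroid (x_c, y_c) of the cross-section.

Part | A | x̄ᵢ | ȳᵢ | A·x̄ᵢ | A·ȳᵢ
vertical leg | 1200.00 | 6.00 | 50.00 | 7200.00 | 60000.00
horizontal leg | 5040.00 | 82.00 | 18.00 | 413280.00 | 90720.00
gusset | 1520.00 | 37.33 | 49.33 | 56746.67 | 74986.67
Σ | 7760.00 |  |  | 477226.67 | 225706.67
x_c = 477226.67 / 7760.00 = 61.50 mm
y_c = 225706.67 / 7760.00 = 29.09 mm

x_c = 61.50 mm, y_c = 29.09 mm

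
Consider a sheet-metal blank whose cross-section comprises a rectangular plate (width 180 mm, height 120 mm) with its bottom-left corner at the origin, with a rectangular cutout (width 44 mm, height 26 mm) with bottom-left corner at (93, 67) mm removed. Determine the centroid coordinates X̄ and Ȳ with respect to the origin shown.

plate: A = 180 × 120 = 21600.00, centroid at (90.00, 60.00).
hole: A = −(44 × 26) = -1144.00, centroid at (115.00, 80.00).
ΣA = 20456.00 mm², ΣAX̄ = 1812440.00 mm³, ΣAȲ = 1204480.00 mm³.
X̄ = 1812440.00/20456.00 = 88.60 mm; Ȳ = 1204480.00/20456.00 = 58.88 mm.

X̄ = 88.60 mm, Ȳ = 58.88 mm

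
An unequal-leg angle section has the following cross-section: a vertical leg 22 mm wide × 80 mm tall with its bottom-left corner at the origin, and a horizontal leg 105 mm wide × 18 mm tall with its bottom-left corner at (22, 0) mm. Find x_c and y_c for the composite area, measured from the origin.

x_c = 43.88 mm, y_c = 23.95 mm

vertical leg: A = 22 × 80 = 1760.00, centroid at (11.00, 40.00).
horizontal leg: A = 105 × 18 = 1890.00, centroid at (74.50, 9.00).
ΣA = 3650.00 mm²
ΣAx_c = (1760.00)(11.00) + (1890.00)(74.50) = 160165.00 mm³
ΣAy_c = (1760.00)(40.00) + (1890.00)(9.00) = 87410.00 mm³
x_c = 160165.00 / 3650.00 = 43.88 mm
y_c = 87410.00 / 3650.00 = 23.95 mm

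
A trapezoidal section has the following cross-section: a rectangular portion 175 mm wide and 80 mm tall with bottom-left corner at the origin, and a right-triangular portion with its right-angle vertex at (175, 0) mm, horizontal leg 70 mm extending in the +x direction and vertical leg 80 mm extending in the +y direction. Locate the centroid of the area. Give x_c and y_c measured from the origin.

x_c = 105.97 mm, y_c = 37.78 mm

Part | A | x̄ᵢ | ȳᵢ | A·x̄ᵢ | A·ȳᵢ
rectangular portion | 14000.00 | 87.50 | 40.00 | 1225000.00 | 560000.00
triangular portion | 2800.00 | 198.33 | 26.67 | 555333.33 | 74666.67
Σ | 16800.00 |  |  | 1780333.33 | 634666.67
x_c = 1780333.33 / 16800.00 = 105.97 mm
y_c = 634666.67 / 16800.00 = 37.78 mm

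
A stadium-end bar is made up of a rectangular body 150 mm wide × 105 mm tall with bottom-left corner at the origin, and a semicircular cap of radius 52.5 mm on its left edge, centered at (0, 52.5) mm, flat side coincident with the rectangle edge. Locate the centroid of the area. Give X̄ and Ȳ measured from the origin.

rectangular body: A = 150 × 105 = 15750.00, centroid at (75.00, 52.50).
semicircular end: A = ½π·52.5² = 4329.51, centroid at (-22.28, 52.50).
ΣA = 20079.51 mm²
ΣAX̄ = (15750.00)(75.00) + (4329.51)(-22.28) = 1084781.25 mm³
ΣAȲ = (15750.00)(52.50) + (4329.51)(52.50) = 1054174.14 mm³
X̄ = 1084781.25 / 20079.51 = 54.02 mm
Ȳ = 1054174.14 / 20079.51 = 52.50 mm

X̄ = 54.02 mm, Ȳ = 52.50 mm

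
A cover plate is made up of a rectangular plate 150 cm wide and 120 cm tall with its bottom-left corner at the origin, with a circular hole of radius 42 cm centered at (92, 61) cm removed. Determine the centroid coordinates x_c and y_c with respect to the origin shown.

x_c = 67.44 cm, y_c = 59.56 cm

Part | A | x̄ᵢ | ȳᵢ | A·x̄ᵢ | A·ȳᵢ
plate | 18000.00 | 75.00 | 60.00 | 1350000.00 | 1080000.00
hole | -5541.77 | 92.00 | 61.00 | -509842.79 | -338047.94
Σ | 12458.23 |  |  | 840157.21 | 741952.06
x_c = 840157.21 / 12458.23 = 67.44 cm
y_c = 741952.06 / 12458.23 = 59.56 cm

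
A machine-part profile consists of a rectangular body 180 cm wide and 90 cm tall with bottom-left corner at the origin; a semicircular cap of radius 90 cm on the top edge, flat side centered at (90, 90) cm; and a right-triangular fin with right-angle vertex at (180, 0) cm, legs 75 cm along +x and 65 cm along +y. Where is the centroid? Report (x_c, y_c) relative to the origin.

rectangular body: A = 180 × 90 = 16200.00, centroid at (90.00, 45.00).
semicircular top: A = ½π·90² = 12723.45, centroid at (90.00, 128.20).
triangular fin: A = ½·75·65 = 2437.50, centroid at (205.00, 21.67).
ΣA = 31360.95 cm²
ΣAx_c = (16200.00)(90.00) + (12723.45)(90.00) + (2437.50)(205.00) = 3102798.02 cm³
ΣAy_c = (16200.00)(45.00) + (12723.45)(128.20) + (2437.50)(21.67) = 2412923.02 cm³
x_c = 3102798.02 / 31360.95 = 98.94 cm
y_c = 2412923.02 / 31360.95 = 76.94 cm

x_c = 98.94 cm, y_c = 76.94 cm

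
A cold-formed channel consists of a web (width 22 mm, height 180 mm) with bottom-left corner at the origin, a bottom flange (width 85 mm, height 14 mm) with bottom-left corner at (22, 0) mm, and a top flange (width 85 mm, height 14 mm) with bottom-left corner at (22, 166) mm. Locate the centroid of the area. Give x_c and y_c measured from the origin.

x_c = 31.08 mm, y_c = 90.00 mm

web: A = 22 × 180 = 3960.00, centroid at (11.00, 90.00).
bottom flange: A = 85 × 14 = 1190.00, centroid at (64.50, 7.00).
top flange: A = 85 × 14 = 1190.00, centroid at (64.50, 173.00).
ΣA = 6340.00 mm², ΣAx_c = 197070.00 mm³, ΣAy_c = 570600.00 mm³.
x_c = 197070.00/6340.00 = 31.08 mm; y_c = 570600.00/6340.00 = 90.00 mm.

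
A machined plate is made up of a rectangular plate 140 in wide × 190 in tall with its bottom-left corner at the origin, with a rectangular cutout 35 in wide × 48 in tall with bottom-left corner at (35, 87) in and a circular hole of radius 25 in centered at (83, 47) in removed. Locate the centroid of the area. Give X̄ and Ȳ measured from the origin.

X̄ = 70.17 in, Ȳ = 97.93 in

plate: A = 140 × 190 = 26600.00, centroid at (70.00, 95.00).
hole 1: A = −(35 × 48) = -1680.00, centroid at (52.50, 111.00).
hole 2: A = −π·25² = -1963.50, centroid at (83.00, 47.00).
ΣA = 22956.50 in², ΣAX̄ = 1610829.88 in³, ΣAȲ = 2248235.72 in³.
X̄ = 1610829.88/22956.50 = 70.17 in; Ȳ = 2248235.72/22956.50 = 97.93 in.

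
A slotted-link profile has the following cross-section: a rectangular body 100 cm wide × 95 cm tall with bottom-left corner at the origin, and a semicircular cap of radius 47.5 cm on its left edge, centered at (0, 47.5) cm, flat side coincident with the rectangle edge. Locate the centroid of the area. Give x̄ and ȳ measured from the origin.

rectangular body: A = 100 × 95 = 9500.00, centroid at (50.00, 47.50).
semicircular end: A = ½π·47.5² = 3544.11, centroid at (-20.16, 47.50).
ΣA = 13044.11 cm², ΣAx̄ = 403552.08 cm³, ΣAȳ = 619595.19 cm³.
x̄ = 403552.08/13044.11 = 30.94 cm; ȳ = 619595.19/13044.11 = 47.50 cm.

x̄ = 30.94 cm, ȳ = 47.50 cm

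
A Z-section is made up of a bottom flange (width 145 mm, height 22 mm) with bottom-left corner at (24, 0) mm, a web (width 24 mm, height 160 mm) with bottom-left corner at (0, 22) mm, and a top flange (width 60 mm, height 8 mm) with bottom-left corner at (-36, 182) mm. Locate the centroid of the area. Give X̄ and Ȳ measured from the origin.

bottom flange: A = 145 × 22 = 3190.00, centroid at (96.50, 11.00).
web: A = 24 × 160 = 3840.00, centroid at (12.00, 102.00).
top flange: A = 60 × 8 = 480.00, centroid at (-6.00, 186.00).
ΣA = 7510.00 mm²
ΣAX̄ = (3190.00)(96.50) + (3840.00)(12.00) + (480.00)(-6.00) = 351035.00 mm³
ΣAȲ = (3190.00)(11.00) + (3840.00)(102.00) + (480.00)(186.00) = 516050.00 mm³
X̄ = 351035.00 / 7510.00 = 46.74 mm
Ȳ = 516050.00 / 7510.00 = 68.72 mm

X̄ = 46.74 mm, Ȳ = 68.72 mm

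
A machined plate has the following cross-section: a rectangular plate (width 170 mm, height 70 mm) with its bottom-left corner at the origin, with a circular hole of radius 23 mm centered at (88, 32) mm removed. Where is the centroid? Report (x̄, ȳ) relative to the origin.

Part | A | x̄ᵢ | ȳᵢ | A·x̄ᵢ | A·ȳᵢ
plate | 11900.00 | 85.00 | 35.00 | 1011500.00 | 416500.00
hole | -1661.90 | 88.00 | 32.00 | -146247.42 | -53180.88
Σ | 10238.10 |  |  | 865252.58 | 363319.12
x̄ = 865252.58 / 10238.10 = 84.51 mm
ȳ = 363319.12 / 10238.10 = 35.49 mm

x̄ = 84.51 mm, ȳ = 35.49 mm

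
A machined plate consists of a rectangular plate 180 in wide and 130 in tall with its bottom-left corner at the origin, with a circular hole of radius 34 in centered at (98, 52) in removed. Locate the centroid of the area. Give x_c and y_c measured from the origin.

plate: A = 180 × 130 = 23400.00, centroid at (90.00, 65.00).
hole: A = −π·34² = -3631.68, centroid at (98.00, 52.00).
ΣA = 19768.32 in²
ΣAx_c = (23400.00)(90.00) + (-3631.68)(98.00) = 1750095.25 in³
ΣAy_c = (23400.00)(65.00) + (-3631.68)(52.00) = 1332152.58 in³
x_c = 1750095.25 / 19768.32 = 88.53 in
y_c = 1332152.58 / 19768.32 = 67.39 in

x_c = 88.53 in, y_c = 67.39 in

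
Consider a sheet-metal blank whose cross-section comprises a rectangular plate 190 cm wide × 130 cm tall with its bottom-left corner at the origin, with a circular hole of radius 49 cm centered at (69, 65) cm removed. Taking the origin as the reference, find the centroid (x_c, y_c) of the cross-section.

x_c = 106.43 cm, y_c = 65.00 cm

Part | A | x̄ᵢ | ȳᵢ | A·x̄ᵢ | A·ȳᵢ
plate | 24700.00 | 95.00 | 65.00 | 2346500.00 | 1605500.00
hole | -7542.96 | 69.00 | 65.00 | -520464.51 | -490292.66
Σ | 17157.04 |  |  | 1826035.49 | 1115207.34
x_c = 1826035.49 / 17157.04 = 106.43 cm
y_c = 1115207.34 / 17157.04 = 65.00 cm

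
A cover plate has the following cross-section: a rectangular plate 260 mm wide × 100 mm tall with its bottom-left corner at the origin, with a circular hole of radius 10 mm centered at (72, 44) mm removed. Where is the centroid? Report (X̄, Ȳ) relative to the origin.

plate: A = 260 × 100 = 26000.00, centroid at (130.00, 50.00).
hole: A = −π·10² = -314.16, centroid at (72.00, 44.00).
ΣA = 25685.84 mm², ΣAX̄ = 3357380.53 mm³, ΣAȲ = 1286176.99 mm³.
X̄ = 3357380.53/25685.84 = 130.71 mm; Ȳ = 1286176.99/25685.84 = 50.07 mm.

X̄ = 130.71 mm, Ȳ = 50.07 mm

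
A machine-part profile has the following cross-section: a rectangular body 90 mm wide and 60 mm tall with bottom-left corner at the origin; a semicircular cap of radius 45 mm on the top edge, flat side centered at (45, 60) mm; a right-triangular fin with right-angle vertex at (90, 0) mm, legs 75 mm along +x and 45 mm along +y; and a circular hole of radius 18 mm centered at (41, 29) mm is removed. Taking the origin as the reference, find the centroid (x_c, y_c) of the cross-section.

x_c = 58.21 mm, y_c = 44.26 mm

Part | A | x̄ᵢ | ȳᵢ | A·x̄ᵢ | A·ȳᵢ
rectangular body | 5400.00 | 45.00 | 30.00 | 243000.00 | 162000.00
semicircular top | 3180.86 | 45.00 | 79.10 | 143138.82 | 251601.75
triangular fin | 1687.50 | 115.00 | 15.00 | 194062.50 | 25312.50
hole | -1017.88 | 41.00 | 29.00 | -41732.92 | -29518.40
Σ | 9250.49 |  |  | 538468.40 | 409395.85
x_c = 538468.40 / 9250.49 = 58.21 mm
y_c = 409395.85 / 9250.49 = 44.26 mm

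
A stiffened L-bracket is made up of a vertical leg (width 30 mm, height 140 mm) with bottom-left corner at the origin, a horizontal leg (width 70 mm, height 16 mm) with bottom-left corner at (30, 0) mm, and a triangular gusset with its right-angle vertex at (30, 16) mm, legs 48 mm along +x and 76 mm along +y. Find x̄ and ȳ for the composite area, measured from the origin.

vertical leg: A = 30 × 140 = 4200.00, centroid at (15.00, 70.00).
horizontal leg: A = 70 × 16 = 1120.00, centroid at (65.00, 8.00).
gusset: A = ½·48·76 = 1824.00, centroid at (46.00, 41.33).
ΣA = 7144.00 mm², ΣAx̄ = 219704.00 mm³, ΣAȳ = 378352.00 mm³.
x̄ = 219704.00/7144.00 = 30.75 mm; ȳ = 378352.00/7144.00 = 52.96 mm.

x̄ = 30.75 mm, ȳ = 52.96 mm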